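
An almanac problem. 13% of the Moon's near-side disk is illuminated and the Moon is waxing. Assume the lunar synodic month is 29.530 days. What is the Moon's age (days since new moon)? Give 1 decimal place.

From f = (1 − cos θ)/2: cos θ = 1 − 2×0.13 = 0.740; arccos → 42.3°.
Before full moon the principal value applies: θ = 42.3°.
At 360°/29.530 d per day, 42.3° corresponds to 3.47 days.

3.5 days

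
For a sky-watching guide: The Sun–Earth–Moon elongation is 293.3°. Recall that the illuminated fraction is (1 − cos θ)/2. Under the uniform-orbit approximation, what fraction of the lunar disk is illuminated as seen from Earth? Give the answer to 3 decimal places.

f = (1 − cos 293.3°)/2 = (1 − 0.396)/2 ≈ 0.302.

0.302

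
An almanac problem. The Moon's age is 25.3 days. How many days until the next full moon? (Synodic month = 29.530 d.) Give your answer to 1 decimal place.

Full moon occurs at elongation 180°, i.e. at age 29.530 × 180/360 = 14.765 d.
This lunation's full moon (14.765 d) has passed, so add one period: 44.295 − 25.3 = 18.995 days.

19.0 days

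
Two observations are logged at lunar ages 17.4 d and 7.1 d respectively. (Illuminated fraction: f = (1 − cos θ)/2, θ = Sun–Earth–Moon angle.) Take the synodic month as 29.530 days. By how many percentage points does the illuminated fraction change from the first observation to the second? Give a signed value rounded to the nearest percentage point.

First observation: θ = 360°·17.4/29.530 = 212.1°, so f = 0.923.
Second observation: θ = 86.6°, f = 0.470.
Δf = 0.470 − 0.923 = -0.453, i.e. -45 pp.

-45 pp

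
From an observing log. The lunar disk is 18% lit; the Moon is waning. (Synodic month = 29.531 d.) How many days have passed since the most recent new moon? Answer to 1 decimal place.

25.4 days

From f = (1 − cos θ)/2: cos θ = 1 − 2×0.18 = 0.640; arccos → 50.2°.
Since the Moon is past full (waning), take the reflex angle: θ = 360° − 50.2° = 309.8°.
Age = 29.531 × 309.8°/360° ≈ 25.41 days.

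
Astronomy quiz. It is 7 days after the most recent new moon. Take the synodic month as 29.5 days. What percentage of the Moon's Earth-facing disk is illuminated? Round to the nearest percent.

46%

Elongation θ = 360° × 7/29.5 ≈ 85.4°.
With cos θ = 0.080, the lit fraction is (1 − 0.080)/2 ≈ 0.460, so 46%.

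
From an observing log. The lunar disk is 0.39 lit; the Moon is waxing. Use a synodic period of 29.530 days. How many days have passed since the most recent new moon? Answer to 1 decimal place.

Invert f = (1 − cos θ)/2 to get cos θ = 1 − 2(0.39) = 0.220, hence θ₀ = arccos 0.220 = 77.3°.
Before full moon the principal value applies: θ = 77.3°.
Age = 29.530 × 77.3°/360° ≈ 6.34 days.

6.3 days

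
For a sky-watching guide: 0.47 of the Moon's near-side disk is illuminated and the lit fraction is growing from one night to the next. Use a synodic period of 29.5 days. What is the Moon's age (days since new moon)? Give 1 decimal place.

7.1 days

From f = (1 − cos θ)/2: cos θ = 1 − 2×0.47 = 0.060; arccos → 86.6°.
Waxing ⇒ before full, so θ = 86.6°.
Age = 29.5 × 86.6°/360° ≈ 7.09 days.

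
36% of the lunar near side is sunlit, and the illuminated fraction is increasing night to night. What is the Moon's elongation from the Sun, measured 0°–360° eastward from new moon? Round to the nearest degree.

Invert f = (1 − cos θ)/2 to get cos θ = 1 − 2(0.36) = 0.280, hence θ₀ = arccos 0.280 = 73.7°.
Before full moon the principal value applies: θ = 73.7°.

74°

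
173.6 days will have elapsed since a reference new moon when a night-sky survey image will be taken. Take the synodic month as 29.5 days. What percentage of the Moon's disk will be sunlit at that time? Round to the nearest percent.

173.6/29.5 = 5.885 lunations, so 5 complete cycles and 26.10 d into the next.
Elongation θ = 360° × 26.10/29.5 ≈ 318.5°.
With cos θ = 0.749, the lit fraction is (1 − 0.749)/2 ≈ 0.125, so 13%.

13%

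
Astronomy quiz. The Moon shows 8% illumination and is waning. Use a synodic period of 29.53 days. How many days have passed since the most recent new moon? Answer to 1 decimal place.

cos θ = 1 − 2f = 0.840, giving a principal value of 32.9°.
Since the Moon is past full (waning), take the reflex angle: θ = 360° − 32.9° = 327.1°.
That fraction of the synodic month is 327.1/360 × 29.53 d ≈ 26.83 d.

26.8 days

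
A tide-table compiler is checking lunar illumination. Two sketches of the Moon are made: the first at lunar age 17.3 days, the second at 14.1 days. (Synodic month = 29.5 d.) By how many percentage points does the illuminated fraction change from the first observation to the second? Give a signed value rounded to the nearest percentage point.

+7 percentage points

First observation: θ = 360°·17.3/29.5 = 211.1°, so f = 0.928.
Second observation: θ = 172.1°, f = 0.995.
Δf = 0.995 − 0.928 = +0.067, i.e. +7 pp.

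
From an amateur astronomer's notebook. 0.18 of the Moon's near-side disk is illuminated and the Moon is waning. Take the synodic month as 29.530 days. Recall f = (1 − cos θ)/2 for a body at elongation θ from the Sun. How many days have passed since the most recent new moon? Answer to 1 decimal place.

cos θ = 1 − 2f = 0.640, giving a principal value of 50.2°.
A waning Moon lies in 180°–360°, so θ = 360° − 50.2° = 309.8°.
At 360°/29.530 d per day, 309.8° corresponds to 25.41 days.

25.4 days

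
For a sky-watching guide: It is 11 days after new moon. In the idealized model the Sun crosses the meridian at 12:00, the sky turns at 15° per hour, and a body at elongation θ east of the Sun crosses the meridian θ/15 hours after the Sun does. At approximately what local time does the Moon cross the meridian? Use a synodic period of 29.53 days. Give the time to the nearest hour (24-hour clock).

21:00

Elongation θ = 360° × 11/29.53 ≈ 134.1°.
At 15° of sky rotation per hour, 134.1° corresponds to a 8.94 h lag.
12:00 + 8.94 h ≈ 20:56 → 21:00 to the nearest hour.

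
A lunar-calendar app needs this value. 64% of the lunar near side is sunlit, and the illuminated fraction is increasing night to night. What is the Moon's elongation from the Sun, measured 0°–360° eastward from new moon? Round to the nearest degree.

cos θ = 1 − 2f = -0.280, giving a principal value of 106.3°.
The Moon is waxing (0°–180°), so θ = 106.3° directly.

106°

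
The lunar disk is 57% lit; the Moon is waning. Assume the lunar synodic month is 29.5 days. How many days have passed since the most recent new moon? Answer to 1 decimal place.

Invert f = (1 − cos θ)/2 to get cos θ = 1 − 2(0.57) = -0.140, hence θ₀ = arccos -0.140 = 98.0°.
Since the Moon is past full (waning), take the reflex angle: θ = 360° − 98.0° = 262.0°.
That fraction of the synodic month is 262.0/360 × 29.5 d ≈ 21.47 d.

21.5 days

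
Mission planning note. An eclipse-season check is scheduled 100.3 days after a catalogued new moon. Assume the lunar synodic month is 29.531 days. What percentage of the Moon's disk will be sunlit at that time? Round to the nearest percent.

90%

100.3/29.531 = 3.396 lunations, so 3 complete cycles and 11.71 d into the next.
Elongation θ = 360° × 11.71/29.531 ≈ 142.7°.
cos 142.7° = (-0.796), so f = (1 − (-0.796))/2 = 0.898, so 90%.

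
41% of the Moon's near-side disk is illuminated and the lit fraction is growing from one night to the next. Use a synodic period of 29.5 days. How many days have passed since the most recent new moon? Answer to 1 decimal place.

cos θ = 1 − 2f = 0.180, giving a principal value of 79.6°.
The Moon is waxing (0°–180°), so θ = 79.6° directly.
That fraction of the synodic month is 79.6/360 × 29.5 d ≈ 6.53 d.

6.5 days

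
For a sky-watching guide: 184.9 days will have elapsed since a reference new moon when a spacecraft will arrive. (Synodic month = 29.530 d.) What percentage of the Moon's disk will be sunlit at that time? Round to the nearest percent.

54%

184.9/29.530 = 6.261 lunations, so 6 complete cycles and 7.72 d into the next.
Elongation θ = 360° × 7.72/29.530 ≈ 94.1°.
Illuminated fraction = (1 − cos 94.1°)/2 = (1 − (-0.072))/2 ≈ 0.536, so 54%.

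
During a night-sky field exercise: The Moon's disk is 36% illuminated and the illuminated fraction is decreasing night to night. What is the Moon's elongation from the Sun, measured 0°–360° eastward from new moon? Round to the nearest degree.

286°

Invert f = (1 − cos θ)/2 to get cos θ = 1 − 2(0.36) = 0.280, hence θ₀ = arccos 0.280 = 73.7°.
Since the Moon is past full (waning), take the reflex angle: θ = 360° − 73.7° = 286.3°.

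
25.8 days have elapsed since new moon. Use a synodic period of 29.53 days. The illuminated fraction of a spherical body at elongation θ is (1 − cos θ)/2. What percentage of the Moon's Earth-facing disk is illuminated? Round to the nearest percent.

15%

Phase angle: θ = 360°·(25.8 d)/(29.53 d) = 314.5°.
Illuminated fraction = (1 − cos 314.5°)/2 = (1 − 0.701)/2 ≈ 0.149, so 15%.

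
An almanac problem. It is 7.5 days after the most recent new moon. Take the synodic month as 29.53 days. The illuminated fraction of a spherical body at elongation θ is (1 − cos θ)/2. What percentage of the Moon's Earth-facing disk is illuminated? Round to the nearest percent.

51%

Phase angle: θ = 360°·(7.5 d)/(29.53 d) = 91.4°.
With cos θ = (-0.025), the lit fraction is (1 − (-0.025))/2 ≈ 0.512, so 51%.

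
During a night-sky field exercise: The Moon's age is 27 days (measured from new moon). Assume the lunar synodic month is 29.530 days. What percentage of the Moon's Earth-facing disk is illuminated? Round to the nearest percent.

7%

Phase angle: θ = 360°·(27 d)/(29.530 d) = 329.2°.
cos 329.2° = 0.859, so f = (1 − 0.859)/2 = 0.071, so 7%.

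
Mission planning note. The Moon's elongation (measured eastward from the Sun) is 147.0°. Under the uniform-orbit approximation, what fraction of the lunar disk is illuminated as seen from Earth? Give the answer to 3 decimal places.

0.919

f = (1 − cos 147.0°)/2 = (1 − (-0.839))/2 ≈ 0.919.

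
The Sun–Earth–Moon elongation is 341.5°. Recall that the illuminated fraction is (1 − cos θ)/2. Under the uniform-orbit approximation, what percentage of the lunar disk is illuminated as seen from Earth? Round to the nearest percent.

3%

Half-versine of 341.5°: (1 − 0.948)/2 = 0.026, i.e. 3%.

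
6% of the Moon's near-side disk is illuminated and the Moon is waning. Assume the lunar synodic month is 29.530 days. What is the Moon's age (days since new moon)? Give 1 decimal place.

27.2 days

From f = (1 − cos θ)/2: cos θ = 1 − 2×0.06 = 0.880; arccos → 28.4°.
Since the Moon is past full (waning), take the reflex angle: θ = 360° − 28.4° = 331.6°.
That fraction of the synodic month is 331.6/360 × 29.530 d ≈ 27.20 d.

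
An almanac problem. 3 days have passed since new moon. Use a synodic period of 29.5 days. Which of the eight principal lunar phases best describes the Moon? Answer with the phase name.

waxing crescent

At 3/29.5 of the cycle, θ ≈ 37° — the waxing crescent range.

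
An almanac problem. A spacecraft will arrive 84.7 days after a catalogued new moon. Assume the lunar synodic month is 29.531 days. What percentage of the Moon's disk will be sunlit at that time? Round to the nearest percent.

16%

84.7 d spans 2 complete synodic months (2 × 29.531 = 59.06 d) plus 25.64 d.
Elongation θ = 360° × 25.64/29.531 ≈ 312.5°.
With cos θ = 0.676, the lit fraction is (1 − 0.676)/2 ≈ 0.162, so 16%.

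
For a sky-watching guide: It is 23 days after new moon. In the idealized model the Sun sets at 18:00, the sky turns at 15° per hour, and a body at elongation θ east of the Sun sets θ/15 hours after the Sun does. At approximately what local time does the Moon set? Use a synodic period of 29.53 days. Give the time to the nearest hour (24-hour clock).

Elongation θ = 360° × 23/29.53 ≈ 280.4°.
Delay after the Sun = 280.4° / (15°/h) ≈ 18.69 h.
18:00 + 18.69 h ≈ 12:42 → 13:00 to the nearest hour.

13:00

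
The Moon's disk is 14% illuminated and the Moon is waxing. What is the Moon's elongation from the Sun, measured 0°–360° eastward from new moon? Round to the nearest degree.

From f = (1 − cos θ)/2: cos θ = 1 − 2×0.14 = 0.720; arccos → 43.9°.
Waxing ⇒ before full, so θ = 43.9°.

44°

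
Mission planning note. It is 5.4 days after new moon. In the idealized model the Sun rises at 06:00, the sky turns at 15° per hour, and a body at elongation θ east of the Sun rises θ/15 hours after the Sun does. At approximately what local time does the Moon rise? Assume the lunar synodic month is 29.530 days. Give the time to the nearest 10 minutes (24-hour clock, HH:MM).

The Moon has covered 5.4/29.530 of its cycle, so θ ≈ 360° × 5.4/29.530 = 65.8°.
The Moon trails the Sun by θ/15 = 65.8/15 ≈ 4.39 hours.
06:00 + 4.389 h ≈ 10:23 → 10:20 to the nearest ten minutes.

10:20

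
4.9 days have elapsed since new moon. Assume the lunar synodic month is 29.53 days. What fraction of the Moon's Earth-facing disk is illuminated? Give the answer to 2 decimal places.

0.25

Elongation θ = 360° × 4.9/29.53 ≈ 59.7°.
Illuminated fraction = (1 − cos 59.7°)/2 = (1 − 0.504)/2 ≈ 0.248.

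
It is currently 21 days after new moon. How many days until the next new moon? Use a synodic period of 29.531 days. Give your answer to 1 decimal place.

One full lunation from the last new moon is 29.531 d; remaining = 29.531 − 21 = 8.531 d.

8.5 days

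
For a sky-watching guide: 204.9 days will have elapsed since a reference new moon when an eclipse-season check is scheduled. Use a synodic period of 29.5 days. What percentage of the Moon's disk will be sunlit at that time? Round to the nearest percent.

3%

204.9/29.5 = 6.946 lunations, so 6 complete cycles and 27.90 d into the next.
Elongation θ = 360° × 27.90/29.5 ≈ 340.5°.
cos 340.5° = 0.942, so f = (1 − 0.942)/2 = 0.029, so 3%.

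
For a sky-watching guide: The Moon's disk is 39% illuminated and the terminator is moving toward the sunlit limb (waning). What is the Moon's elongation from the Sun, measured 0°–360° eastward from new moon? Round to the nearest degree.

Invert f = (1 − cos θ)/2 to get cos θ = 1 − 2(0.39) = 0.220, hence θ₀ = arccos 0.220 = 77.3°.
A waning Moon lies in 180°–360°, so θ = 360° − 77.3° = 282.7°.

283°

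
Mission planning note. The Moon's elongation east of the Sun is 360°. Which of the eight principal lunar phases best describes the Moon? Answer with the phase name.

new moon

The new moon sector spans roughly -22°–22°; 360° falls inside it.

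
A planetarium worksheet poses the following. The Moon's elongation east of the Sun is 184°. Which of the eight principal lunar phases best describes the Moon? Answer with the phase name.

full moon

The full moon sector spans roughly 158°–202°; 184° falls inside it.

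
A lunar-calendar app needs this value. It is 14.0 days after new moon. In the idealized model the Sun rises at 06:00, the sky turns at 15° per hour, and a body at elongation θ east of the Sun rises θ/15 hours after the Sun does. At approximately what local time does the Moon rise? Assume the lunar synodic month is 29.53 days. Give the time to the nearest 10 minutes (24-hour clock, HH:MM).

17:20

The Moon has covered 14.0/29.53 of its cycle, so θ ≈ 360° × 14.0/29.53 = 170.7°.
At 15° of sky rotation per hour, 170.7° corresponds to a 11.38 h lag.
06:00 + 11.378 h ≈ 17:23 → 17:20 to the nearest ten minutes.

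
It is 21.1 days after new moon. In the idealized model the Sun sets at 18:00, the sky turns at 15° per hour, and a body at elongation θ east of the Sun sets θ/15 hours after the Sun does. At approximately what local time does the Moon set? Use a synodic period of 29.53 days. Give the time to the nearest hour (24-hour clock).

11:00

Phase angle: θ = 360°·(21.1 d)/(29.53 d) = 257.2°.
At 15° of sky rotation per hour, 257.2° corresponds to a 17.15 h lag.
18:00 + 17.15 h ≈ 11:09 → 11:00 to the nearest hour.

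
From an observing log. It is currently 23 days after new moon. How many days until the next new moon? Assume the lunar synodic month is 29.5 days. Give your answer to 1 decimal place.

6.5 days

The next new moon completes the synodic month: 29.5 − 23 = 6.500 days.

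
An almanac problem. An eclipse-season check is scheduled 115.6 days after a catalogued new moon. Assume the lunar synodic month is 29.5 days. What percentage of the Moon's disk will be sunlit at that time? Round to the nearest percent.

6%

Reduce mod P: 115.6 − 3×29.5 = 27.10 d into the current lunation.
Phase angle: θ = 360°·(27.10 d)/(29.5 d) = 330.7°.
Illuminated fraction = (1 − cos 330.7°)/2 = (1 − 0.872)/2 ≈ 0.064, so 6%.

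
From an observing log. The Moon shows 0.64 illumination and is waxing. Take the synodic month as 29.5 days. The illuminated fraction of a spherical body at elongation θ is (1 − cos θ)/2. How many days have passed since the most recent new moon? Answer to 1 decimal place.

8.7 days

cos θ = 1 − 2f = -0.280, giving a principal value of 106.3°.
The Moon is waxing (0°–180°), so θ = 106.3° directly.
Age = 29.5 × 106.3°/360° ≈ 8.71 days.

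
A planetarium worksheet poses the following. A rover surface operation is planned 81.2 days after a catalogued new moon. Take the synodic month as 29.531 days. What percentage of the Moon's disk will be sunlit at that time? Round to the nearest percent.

81.2/29.531 = 2.750 lunations, so 2 complete cycles and 22.14 d into the next.
Phase angle: θ = 360°·(22.14 d)/(29.531 d) = 269.9°.
With cos θ = (-0.002), the lit fraction is (1 − (-0.002))/2 ≈ 0.501, so 50%.

50%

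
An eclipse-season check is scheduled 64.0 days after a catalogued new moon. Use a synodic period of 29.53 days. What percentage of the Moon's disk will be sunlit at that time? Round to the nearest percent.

25%

Reduce mod P: 64.0 − 2×29.53 = 4.94 d into the current lunation.
Phase angle: θ = 360°·(4.94 d)/(29.53 d) = 60.2°.
cos 60.2° = 0.497, so f = (1 − 0.497)/2 = 0.252, so 25%.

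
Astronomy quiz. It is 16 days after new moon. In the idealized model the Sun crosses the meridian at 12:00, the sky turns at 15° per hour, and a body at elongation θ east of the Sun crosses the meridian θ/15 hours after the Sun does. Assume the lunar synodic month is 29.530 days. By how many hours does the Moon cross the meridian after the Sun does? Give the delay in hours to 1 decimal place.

13.0 h

Elongation θ = 360° × 16/29.530 ≈ 195.1°.
The Moon trails the Sun by θ/15 = 195.1/15 ≈ 13.00 hours.
So the Moon crosses the meridian 13.00 h after the Sun.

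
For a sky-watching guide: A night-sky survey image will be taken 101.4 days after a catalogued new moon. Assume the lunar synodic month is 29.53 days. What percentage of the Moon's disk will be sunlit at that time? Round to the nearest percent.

101.4 d spans 3 complete synodic months (3 × 29.53 = 88.59 d) plus 12.81 d.
Elongation θ = 360° × 12.81/29.53 ≈ 156.2°.
Illuminated fraction = (1 − cos 156.2°)/2 = (1 − (-0.915))/2 ≈ 0.957, so 96%.

96%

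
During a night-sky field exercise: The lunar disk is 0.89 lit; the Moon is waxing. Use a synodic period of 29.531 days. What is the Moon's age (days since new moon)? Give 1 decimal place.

Invert f = (1 − cos θ)/2 to get cos θ = 1 − 2(0.89) = -0.780, hence θ₀ = arccos -0.780 = 141.3°.
Waxing ⇒ before full, so θ = 141.3°.
That fraction of the synodic month is 141.3/360 × 29.531 d ≈ 11.59 d.

11.6 days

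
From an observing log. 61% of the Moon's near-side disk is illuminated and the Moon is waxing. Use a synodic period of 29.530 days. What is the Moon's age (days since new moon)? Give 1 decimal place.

From f = (1 − cos θ)/2: cos θ = 1 − 2×0.61 = -0.220; arccos → 102.7°.
Before full moon the principal value applies: θ = 102.7°.
Age = 29.530 × 102.7°/360° ≈ 8.42 days.

8.4 days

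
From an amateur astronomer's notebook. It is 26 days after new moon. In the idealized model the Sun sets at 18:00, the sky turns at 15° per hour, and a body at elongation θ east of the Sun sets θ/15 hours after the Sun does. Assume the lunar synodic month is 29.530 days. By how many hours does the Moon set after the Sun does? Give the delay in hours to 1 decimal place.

Elongation θ = 360° × 26/29.530 ≈ 317.0°.
At 15° of sky rotation per hour, 317.0° corresponds to a 21.13 h lag.
So the Moon sets 21.13 h after the Sun.

21.1 h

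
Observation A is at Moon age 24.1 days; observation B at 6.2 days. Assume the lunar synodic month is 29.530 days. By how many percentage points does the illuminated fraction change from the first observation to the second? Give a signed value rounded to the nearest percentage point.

+8 pp

First observation: θ = 360°·24.1/29.530 = 293.8°, so f = 0.298.
Second observation: θ = 75.6°, f = 0.376.
Δf = 0.376 − 0.298 = +0.077, i.e. +8 pp.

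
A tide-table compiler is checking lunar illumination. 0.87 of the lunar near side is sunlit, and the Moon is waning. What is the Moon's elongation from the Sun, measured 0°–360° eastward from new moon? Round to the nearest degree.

222°

From f = (1 − cos θ)/2: cos θ = 1 − 2×0.87 = -0.740; arccos → 137.7°.
A waning Moon lies in 180°–360°, so θ = 360° − 137.7° = 222.3°.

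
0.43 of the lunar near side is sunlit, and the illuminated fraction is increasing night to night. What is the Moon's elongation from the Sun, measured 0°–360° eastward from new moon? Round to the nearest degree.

Invert f = (1 − cos θ)/2 to get cos θ = 1 − 2(0.43) = 0.140, hence θ₀ = arccos 0.140 = 82.0°.
The Moon is waxing (0°–180°), so θ = 82.0° directly.

82°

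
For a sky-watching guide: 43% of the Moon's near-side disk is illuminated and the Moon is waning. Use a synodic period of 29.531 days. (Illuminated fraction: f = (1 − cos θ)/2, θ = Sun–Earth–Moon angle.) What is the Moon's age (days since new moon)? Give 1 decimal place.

22.8 days

Invert f = (1 − cos θ)/2 to get cos θ = 1 − 2(0.43) = 0.140, hence θ₀ = arccos 0.140 = 82.0°.
A waning Moon lies in 180°–360°, so θ = 360° − 82.0° = 278.0°.
That fraction of the synodic month is 278.0/360 × 29.531 d ≈ 22.81 d.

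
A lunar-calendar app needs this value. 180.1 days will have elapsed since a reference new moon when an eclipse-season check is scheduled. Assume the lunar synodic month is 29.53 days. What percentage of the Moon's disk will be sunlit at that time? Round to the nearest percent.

9%

Reduce mod P: 180.1 − 6×29.53 = 2.92 d into the current lunation.
Elongation θ = 360° × 2.92/29.53 ≈ 35.6°.
cos 35.6° = 0.813, so f = (1 − 0.813)/2 = 0.093, so 9%.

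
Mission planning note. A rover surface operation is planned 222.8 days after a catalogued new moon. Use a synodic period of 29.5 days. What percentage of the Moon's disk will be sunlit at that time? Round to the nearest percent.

97%

222.8/29.5 = 7.553 lunations, so 7 complete cycles and 16.30 d into the next.
Elongation θ = 360° × 16.30/29.5 ≈ 198.9°.
Illuminated fraction = (1 − cos 198.9°)/2 = (1 − (-0.946))/2 ≈ 0.973, so 97%.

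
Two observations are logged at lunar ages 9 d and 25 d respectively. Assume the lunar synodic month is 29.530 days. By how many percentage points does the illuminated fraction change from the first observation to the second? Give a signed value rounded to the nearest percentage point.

θ₁ = 360° × 9/29.530 = 109.7°, f₁ = (1 − cos θ₁)/2 = 0.669.
θ₂ = 360° × 25/29.530 = 304.8°, f₂ = (1 − cos θ₂)/2 = 0.215.
Change = f₂ − f₁ = -0.454 → -45 percentage points.

-45 percentage points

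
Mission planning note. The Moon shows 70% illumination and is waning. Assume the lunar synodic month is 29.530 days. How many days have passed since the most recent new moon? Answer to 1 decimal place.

20.2 days

From f = (1 − cos θ)/2: cos θ = 1 − 2×0.70 = -0.400; arccos → 113.6°.
Since the Moon is past full (waning), take the reflex angle: θ = 360° − 113.6° = 246.4°.
Age = 29.530 × 246.4°/360° ≈ 20.21 days.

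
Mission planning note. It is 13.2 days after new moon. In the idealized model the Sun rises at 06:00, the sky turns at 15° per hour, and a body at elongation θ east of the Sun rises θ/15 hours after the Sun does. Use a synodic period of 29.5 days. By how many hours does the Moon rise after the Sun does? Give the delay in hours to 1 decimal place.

Elongation θ = 360° × 13.2/29.5 ≈ 161.1°.
At 15° of sky rotation per hour, 161.1° corresponds to a 10.74 h lag.
So the Moon rises 10.74 h after the Sun.

10.7 h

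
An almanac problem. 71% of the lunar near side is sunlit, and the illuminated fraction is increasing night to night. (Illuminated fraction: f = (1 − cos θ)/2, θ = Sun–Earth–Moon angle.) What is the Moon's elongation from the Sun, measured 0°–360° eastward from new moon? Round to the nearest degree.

From f = (1 − cos θ)/2: cos θ = 1 − 2×0.71 = -0.420; arccos → 114.8°.
Before full moon the principal value applies: θ = 114.8°.

115°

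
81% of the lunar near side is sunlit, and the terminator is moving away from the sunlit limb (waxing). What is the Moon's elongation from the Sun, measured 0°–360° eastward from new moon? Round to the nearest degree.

128°

cos θ = 1 − 2f = -0.620, giving a principal value of 128.3°.
The Moon is waxing (0°–180°), so θ = 128.3° directly.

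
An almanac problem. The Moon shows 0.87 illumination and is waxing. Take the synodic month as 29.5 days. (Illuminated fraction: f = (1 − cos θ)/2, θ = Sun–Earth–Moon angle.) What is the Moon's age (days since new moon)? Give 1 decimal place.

Invert f = (1 − cos θ)/2 to get cos θ = 1 − 2(0.87) = -0.740, hence θ₀ = arccos -0.740 = 137.7°.
Before full moon the principal value applies: θ = 137.7°.
Age = 29.5 × 137.7°/360° ≈ 11.29 days.

11.3 days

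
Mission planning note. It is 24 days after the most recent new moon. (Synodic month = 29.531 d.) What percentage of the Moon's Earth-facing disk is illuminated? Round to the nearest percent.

31%

Elongation θ = 360° × 24/29.531 ≈ 292.6°.
With cos θ = 0.384, the lit fraction is (1 − 0.384)/2 ≈ 0.308, so 31%.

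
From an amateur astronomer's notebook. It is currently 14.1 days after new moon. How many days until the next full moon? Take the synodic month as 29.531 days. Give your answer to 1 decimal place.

0.7 days

Full moon is 0.5 of the way through the cycle: age 0.5 × 29.531 = 14.765 d.
So 0.665 days remain (14.765 − 14.1).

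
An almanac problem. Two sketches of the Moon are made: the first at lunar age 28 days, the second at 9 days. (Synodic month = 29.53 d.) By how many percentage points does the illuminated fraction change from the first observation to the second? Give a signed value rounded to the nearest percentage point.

θ₁ = 360° × 28/29.53 = 341.3°, f₁ = (1 − cos θ₁)/2 = 0.026.
θ₂ = 360° × 9/29.53 = 109.7°, f₂ = (1 − cos θ₂)/2 = 0.669.
Change = f₂ − f₁ = +0.642 → +64 percentage points.

+64 percentage points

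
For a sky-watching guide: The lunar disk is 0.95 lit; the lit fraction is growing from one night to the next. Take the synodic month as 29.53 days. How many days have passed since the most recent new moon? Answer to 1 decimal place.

Invert f = (1 − cos θ)/2 to get cos θ = 1 − 2(0.95) = -0.900, hence θ₀ = arccos -0.900 = 154.2°.
Waxing ⇒ before full, so θ = 154.2°.
At 360°/29.53 d per day, 154.2° corresponds to 12.65 days.

12.6 days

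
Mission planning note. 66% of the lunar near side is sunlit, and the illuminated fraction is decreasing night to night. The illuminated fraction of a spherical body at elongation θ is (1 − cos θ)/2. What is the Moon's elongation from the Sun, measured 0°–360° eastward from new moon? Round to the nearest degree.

cos θ = 1 − 2f = -0.320, giving a principal value of 108.7°.
A waning Moon lies in 180°–360°, so θ = 360° − 108.7° = 251.3°.

251°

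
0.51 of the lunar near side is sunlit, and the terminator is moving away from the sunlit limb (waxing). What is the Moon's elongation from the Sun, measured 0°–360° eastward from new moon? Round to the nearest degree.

cos θ = 1 − 2f = -0.020, giving a principal value of 91.1°.
Before full moon the principal value applies: θ = 91.1°.

91°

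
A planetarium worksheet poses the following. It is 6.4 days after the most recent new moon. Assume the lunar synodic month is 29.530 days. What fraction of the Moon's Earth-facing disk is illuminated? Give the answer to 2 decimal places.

0.40

The Moon has covered 6.4/29.530 of its cycle, so θ ≈ 360° × 6.4/29.530 = 78.0°.
Illuminated fraction = (1 − cos 78.0°)/2 = (1 − 0.208)/2 ≈ 0.396.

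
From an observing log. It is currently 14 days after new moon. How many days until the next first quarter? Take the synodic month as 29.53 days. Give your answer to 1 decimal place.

First quarter is 0.25 of the way through the cycle: age 0.25 × 29.53 = 7.383 d.
Already past this cycle's first quarter; the next is at 7.383 + 29.53 = 36.913 d, so 36.913 − 14 = 22.913 days.

22.9 days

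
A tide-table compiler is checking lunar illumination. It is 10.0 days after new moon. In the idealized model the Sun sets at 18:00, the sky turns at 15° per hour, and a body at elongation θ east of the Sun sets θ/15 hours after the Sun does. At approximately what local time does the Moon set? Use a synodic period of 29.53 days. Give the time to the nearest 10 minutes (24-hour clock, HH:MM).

Phase angle: θ = 360°·(10.0 d)/(29.53 d) = 121.9°.
At 15° of sky rotation per hour, 121.9° corresponds to a 8.13 h lag.
18:00 + 8.127 h ≈ 02:08 → 02:10 to the nearest ten minutes.

02:10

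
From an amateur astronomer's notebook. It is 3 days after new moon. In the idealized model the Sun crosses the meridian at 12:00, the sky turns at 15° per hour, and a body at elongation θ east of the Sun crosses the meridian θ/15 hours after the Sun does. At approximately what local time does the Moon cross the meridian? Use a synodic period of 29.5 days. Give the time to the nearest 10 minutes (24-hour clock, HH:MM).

The Moon has covered 3/29.5 of its cycle, so θ ≈ 360° × 3/29.5 = 36.6°.
At 15° of sky rotation per hour, 36.6° corresponds to a 2.44 h lag.
12:00 + 2.441 h ≈ 14:26 → 14:30 to the nearest ten minutes.

14:30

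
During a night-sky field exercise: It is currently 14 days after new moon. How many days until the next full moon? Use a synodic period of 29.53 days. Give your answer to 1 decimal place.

0.8 days

Full moon is 0.5 of the way through the cycle: age 0.5 × 29.53 = 14.765 d.
That is 14.765 − 14 = 0.765 days ahead.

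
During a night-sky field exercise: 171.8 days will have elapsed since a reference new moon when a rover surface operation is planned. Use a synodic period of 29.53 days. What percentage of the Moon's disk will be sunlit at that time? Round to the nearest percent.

29%

171.8 d spans 5 complete synodic months (5 × 29.53 = 147.65 d) plus 24.15 d.
Phase angle: θ = 360°·(24.15 d)/(29.53 d) = 294.4°.
cos 294.4° = 0.413, so f = (1 − 0.413)/2 = 0.293, so 29%.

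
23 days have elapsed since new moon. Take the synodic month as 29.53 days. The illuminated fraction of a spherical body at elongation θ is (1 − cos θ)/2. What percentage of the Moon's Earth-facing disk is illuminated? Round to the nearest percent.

41%

The Moon has covered 23/29.53 of its cycle, so θ ≈ 360° × 23/29.53 = 280.4°.
Illuminated fraction = (1 − cos 280.4°)/2 = (1 − 0.180)/2 ≈ 0.410, so 41%.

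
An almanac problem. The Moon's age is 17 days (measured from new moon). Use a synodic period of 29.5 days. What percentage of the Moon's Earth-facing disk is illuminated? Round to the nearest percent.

The Moon has covered 17/29.5 of its cycle, so θ ≈ 360° × 17/29.5 = 207.5°.
With cos θ = (-0.887), the lit fraction is (1 − (-0.887))/2 ≈ 0.944, so 94%.

94%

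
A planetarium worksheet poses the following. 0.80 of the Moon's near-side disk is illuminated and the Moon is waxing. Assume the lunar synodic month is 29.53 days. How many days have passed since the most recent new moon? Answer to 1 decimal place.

Invert f = (1 − cos θ)/2 to get cos θ = 1 − 2(0.80) = -0.600, hence θ₀ = arccos -0.600 = 126.9°.
The Moon is waxing (0°–180°), so θ = 126.9° directly.
That fraction of the synodic month is 126.9/360 × 29.53 d ≈ 10.41 d.

10.4 days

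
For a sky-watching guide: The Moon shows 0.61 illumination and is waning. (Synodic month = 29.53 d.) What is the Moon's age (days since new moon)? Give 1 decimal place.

From f = (1 − cos θ)/2: cos θ = 1 − 2×0.61 = -0.220; arccos → 102.7°.
Waning ⇒ past full, so θ = 360° − 102.7° = 257.3°.
Age = 29.53 × 257.3°/360° ≈ 21.11 days.

21.1 days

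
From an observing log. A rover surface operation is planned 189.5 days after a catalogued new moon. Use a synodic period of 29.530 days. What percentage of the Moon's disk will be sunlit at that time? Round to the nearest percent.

93%

Reduce mod P: 189.5 − 6×29.530 = 12.32 d into the current lunation.
Elongation θ = 360° × 12.32/29.530 ≈ 150.2°.
With cos θ = (-0.868), the lit fraction is (1 − (-0.868))/2 ≈ 0.934, so 93%.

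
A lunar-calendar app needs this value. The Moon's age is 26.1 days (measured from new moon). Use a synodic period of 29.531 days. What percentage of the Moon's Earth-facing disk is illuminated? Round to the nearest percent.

The Moon has covered 26.1/29.531 of its cycle, so θ ≈ 360° × 26.1/29.531 = 318.2°.
Illuminated fraction = (1 − cos 318.2°)/2 = (1 − 0.745)/2 ≈ 0.127, so 13%.

13%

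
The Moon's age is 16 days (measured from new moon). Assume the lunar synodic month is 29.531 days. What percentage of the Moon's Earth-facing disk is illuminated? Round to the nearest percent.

98%

The Moon has covered 16/29.531 of its cycle, so θ ≈ 360° × 16/29.531 = 195.0°.
cos 195.0° = (-0.966), so f = (1 − (-0.966))/2 = 0.983, so 98%.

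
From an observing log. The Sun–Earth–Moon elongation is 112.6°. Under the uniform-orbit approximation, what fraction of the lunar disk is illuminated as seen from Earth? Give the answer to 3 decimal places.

0.692

cos 112.6° = (-0.384), so f = (1 − (-0.384))/2 = 0.692.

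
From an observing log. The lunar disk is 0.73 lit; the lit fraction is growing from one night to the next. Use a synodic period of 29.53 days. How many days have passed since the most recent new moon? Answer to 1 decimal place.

From f = (1 − cos θ)/2: cos θ = 1 − 2×0.73 = -0.460; arccos → 117.4°.
The Moon is waxing (0°–180°), so θ = 117.4° directly.
Age = 29.53 × 117.4°/360° ≈ 9.63 days.

9.6 days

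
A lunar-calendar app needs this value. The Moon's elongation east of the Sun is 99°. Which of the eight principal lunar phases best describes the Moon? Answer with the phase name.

The first quarter sector spans roughly 68°–112°; 99° falls inside it.

first quarter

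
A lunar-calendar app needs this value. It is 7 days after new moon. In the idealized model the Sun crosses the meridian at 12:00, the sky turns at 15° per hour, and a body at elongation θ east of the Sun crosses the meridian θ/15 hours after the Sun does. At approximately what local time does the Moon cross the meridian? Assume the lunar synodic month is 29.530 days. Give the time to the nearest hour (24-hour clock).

The Moon has covered 7/29.530 of its cycle, so θ ≈ 360° × 7/29.530 = 85.3°.
The Moon trails the Sun by θ/15 = 85.3/15 ≈ 5.69 hours.
12:00 + 5.69 h ≈ 17:41 → 18:00 to the nearest hour.

18:00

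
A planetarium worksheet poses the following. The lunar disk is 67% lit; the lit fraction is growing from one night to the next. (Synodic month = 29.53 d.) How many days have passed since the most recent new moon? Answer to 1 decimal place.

From f = (1 − cos θ)/2: cos θ = 1 − 2×0.67 = -0.340; arccos → 109.9°.
The Moon is waxing (0°–180°), so θ = 109.9° directly.
Age = 29.53 × 109.9°/360° ≈ 9.01 days.

9.0 days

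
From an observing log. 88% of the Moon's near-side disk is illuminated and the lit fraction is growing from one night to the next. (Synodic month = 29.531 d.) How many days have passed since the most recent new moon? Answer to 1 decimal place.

11.4 days

Invert f = (1 − cos θ)/2 to get cos θ = 1 − 2(0.88) = -0.760, hence θ₀ = arccos -0.760 = 139.5°.
The Moon is waxing (0°–180°), so θ = 139.5° directly.
Age = 29.531 × 139.5°/360° ≈ 11.44 days.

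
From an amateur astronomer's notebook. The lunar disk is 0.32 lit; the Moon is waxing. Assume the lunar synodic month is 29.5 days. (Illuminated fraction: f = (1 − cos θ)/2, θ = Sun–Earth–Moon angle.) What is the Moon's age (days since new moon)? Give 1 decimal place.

cos θ = 1 − 2f = 0.360, giving a principal value of 68.9°.
The Moon is waxing (0°–180°), so θ = 68.9° directly.
At 360°/29.5 d per day, 68.9° corresponds to 5.65 days.

5.6 days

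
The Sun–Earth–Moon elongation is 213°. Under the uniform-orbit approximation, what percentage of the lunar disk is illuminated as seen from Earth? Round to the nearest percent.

cos 213° = (-0.839), so f = (1 − (-0.839))/2 = 0.919, i.e. 92%.

92%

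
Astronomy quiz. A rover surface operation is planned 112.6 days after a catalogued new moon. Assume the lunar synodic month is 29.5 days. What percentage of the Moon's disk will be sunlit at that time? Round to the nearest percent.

30%

112.6/29.5 = 3.817 lunations, so 3 complete cycles and 24.10 d into the next.
Phase angle: θ = 360°·(24.10 d)/(29.5 d) = 294.1°.
With cos θ = 0.408, the lit fraction is (1 − 0.408)/2 ≈ 0.296, so 30%.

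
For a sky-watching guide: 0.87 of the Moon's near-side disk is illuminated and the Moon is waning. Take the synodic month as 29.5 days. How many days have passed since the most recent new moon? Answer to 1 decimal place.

18.2 days

cos θ = 1 − 2f = -0.740, giving a principal value of 137.7°.
Waning ⇒ past full, so θ = 360° − 137.7° = 222.3°.
That fraction of the synodic month is 222.3/360 × 29.5 d ≈ 18.21 d.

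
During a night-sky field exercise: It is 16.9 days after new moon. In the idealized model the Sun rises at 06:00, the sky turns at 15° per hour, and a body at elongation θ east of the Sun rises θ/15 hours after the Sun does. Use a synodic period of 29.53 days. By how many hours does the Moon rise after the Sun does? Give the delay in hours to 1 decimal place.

Elongation θ = 360° × 16.9/29.53 ≈ 206.0°.
The Moon trails the Sun by θ/15 = 206.0/15 ≈ 13.74 hours.
So the Moon rises 13.74 h after the Sun.

13.7 h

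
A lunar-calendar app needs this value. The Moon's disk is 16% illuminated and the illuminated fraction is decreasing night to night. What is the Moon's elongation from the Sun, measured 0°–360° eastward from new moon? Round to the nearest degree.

313°

From f = (1 − cos θ)/2: cos θ = 1 − 2×0.16 = 0.680; arccos → 47.2°.
Waning ⇒ past full, so θ = 360° − 47.2° = 312.8°.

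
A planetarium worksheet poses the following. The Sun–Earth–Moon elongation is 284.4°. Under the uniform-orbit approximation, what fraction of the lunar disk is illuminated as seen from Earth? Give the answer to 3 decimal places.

0.376

Half-versine of 284.4°: (1 − 0.249)/2 = 0.376.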